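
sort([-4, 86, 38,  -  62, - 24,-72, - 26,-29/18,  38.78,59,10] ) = [ - 72, - 62, - 26, - 24,-4 , - 29/18, 10,38, 38.78,59,86]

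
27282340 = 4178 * 6530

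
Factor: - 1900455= - 3^1 * 5^1*31^1 * 61^1*67^1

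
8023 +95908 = 103931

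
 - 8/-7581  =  8/7581=0.00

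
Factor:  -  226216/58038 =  - 113108/29019  =  - 2^2 *3^( - 1)*17^ ( - 1 )*569^( - 1)*28277^1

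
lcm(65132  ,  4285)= 325660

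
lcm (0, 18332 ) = 0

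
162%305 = 162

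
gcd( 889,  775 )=1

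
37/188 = 37/188  =  0.20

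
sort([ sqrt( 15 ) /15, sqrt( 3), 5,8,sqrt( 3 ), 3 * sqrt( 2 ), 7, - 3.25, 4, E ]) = [  -  3.25, sqrt( 15) /15,sqrt(3),  sqrt(  3 ), E,4, 3 * sqrt( 2), 5,7, 8]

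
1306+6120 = 7426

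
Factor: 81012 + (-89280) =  - 2^2*3^1* 13^1*53^1 = - 8268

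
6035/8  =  6035/8 = 754.38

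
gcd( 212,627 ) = 1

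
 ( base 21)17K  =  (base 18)1fe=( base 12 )428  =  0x260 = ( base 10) 608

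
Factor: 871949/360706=2^( - 1)*13^1*17^( - 1)*103^ ( - 2 )*67073^1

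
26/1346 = 13/673 = 0.02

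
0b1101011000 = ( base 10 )856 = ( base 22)1GK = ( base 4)31120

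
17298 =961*18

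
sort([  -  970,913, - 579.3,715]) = [ - 970,-579.3,715, 913 ] 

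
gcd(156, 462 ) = 6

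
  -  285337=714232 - 999569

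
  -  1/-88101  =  1/88101=0.00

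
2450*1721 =4216450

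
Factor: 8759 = 19^1*461^1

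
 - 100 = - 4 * 25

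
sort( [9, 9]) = [9, 9]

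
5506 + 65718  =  71224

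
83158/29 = 83158/29 = 2867.52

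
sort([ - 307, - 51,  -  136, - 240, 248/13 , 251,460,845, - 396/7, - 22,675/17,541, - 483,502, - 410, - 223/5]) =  [ - 483 ,  -  410, -307, - 240, - 136, - 396/7 , - 51 , - 223/5, - 22, 248/13, 675/17, 251,460,  502,541,845 ]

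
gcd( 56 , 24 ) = 8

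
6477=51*127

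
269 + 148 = 417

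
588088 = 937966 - 349878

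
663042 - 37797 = 625245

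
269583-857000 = -587417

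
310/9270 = 31/927=0.03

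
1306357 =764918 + 541439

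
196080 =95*2064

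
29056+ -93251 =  - 64195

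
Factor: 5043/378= 1681/126 = 2^(-1 )*3^( - 2)*7^ ( - 1)*41^2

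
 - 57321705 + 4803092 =- 52518613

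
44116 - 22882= 21234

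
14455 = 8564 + 5891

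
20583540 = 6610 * 3114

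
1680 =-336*( - 5)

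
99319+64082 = 163401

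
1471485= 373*3945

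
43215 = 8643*5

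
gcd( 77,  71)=1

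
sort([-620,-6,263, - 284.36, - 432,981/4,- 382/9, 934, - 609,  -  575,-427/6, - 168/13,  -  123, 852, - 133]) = [-620 , - 609,-575,  -  432, - 284.36, - 133, - 123,-427/6,  -  382/9, - 168/13, - 6,  981/4,263,852,934]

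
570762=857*666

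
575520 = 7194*80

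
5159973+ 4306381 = 9466354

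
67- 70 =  - 3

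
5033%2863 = 2170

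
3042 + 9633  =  12675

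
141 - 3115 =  - 2974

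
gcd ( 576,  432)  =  144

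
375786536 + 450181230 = 825967766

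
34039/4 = 34039/4 = 8509.75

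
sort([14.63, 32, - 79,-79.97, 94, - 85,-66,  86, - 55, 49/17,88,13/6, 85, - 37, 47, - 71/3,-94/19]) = [ - 85 ,  -  79.97 , - 79,-66, - 55, - 37 , - 71/3,  -  94/19 , 13/6,49/17, 14.63,32,47 , 85, 86, 88,  94]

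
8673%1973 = 781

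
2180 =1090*2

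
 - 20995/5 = -4199  =  - 4199.00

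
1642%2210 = 1642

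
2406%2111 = 295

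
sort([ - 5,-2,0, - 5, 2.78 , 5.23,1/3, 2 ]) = [ - 5,- 5, - 2, 0,1/3,2 , 2.78,  5.23 ]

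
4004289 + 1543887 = 5548176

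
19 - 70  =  -51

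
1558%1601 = 1558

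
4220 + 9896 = 14116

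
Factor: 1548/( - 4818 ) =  - 258/803 = - 2^1*3^1*11^(-1 )*43^1*73^( - 1 )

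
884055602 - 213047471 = 671008131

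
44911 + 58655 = 103566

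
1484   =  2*742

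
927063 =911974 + 15089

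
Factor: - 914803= - 199^1*4597^1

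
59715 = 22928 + 36787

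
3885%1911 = 63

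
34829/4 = 8707 + 1/4 = 8707.25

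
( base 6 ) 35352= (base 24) 8KK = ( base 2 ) 1001111110100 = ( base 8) 11764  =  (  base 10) 5108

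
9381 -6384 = 2997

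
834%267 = 33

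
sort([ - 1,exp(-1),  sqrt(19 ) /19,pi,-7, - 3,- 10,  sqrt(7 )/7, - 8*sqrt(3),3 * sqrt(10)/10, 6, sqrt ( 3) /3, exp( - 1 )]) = [ - 8*sqrt( 3), - 10, - 7, - 3, - 1,sqrt (19)/19,exp(- 1) , exp ( - 1 ), sqrt( 7)/7, sqrt( 3)/3, 3*sqrt( 10)/10, pi,6]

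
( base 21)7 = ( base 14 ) 7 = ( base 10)7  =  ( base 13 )7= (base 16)7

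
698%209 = 71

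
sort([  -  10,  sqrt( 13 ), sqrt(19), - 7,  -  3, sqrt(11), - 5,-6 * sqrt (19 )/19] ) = [-10, - 7, - 5, - 3, - 6*sqrt(19)/19, sqrt(11),sqrt(13),sqrt(19)]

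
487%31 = 22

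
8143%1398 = 1153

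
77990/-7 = - 77990/7 = - 11141.43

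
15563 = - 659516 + 675079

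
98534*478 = 47099252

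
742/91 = 106/13 = 8.15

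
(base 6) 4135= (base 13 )560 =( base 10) 923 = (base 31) TO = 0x39B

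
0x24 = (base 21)1F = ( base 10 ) 36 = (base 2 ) 100100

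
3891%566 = 495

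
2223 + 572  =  2795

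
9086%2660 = 1106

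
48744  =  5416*9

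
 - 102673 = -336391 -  - 233718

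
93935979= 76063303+17872676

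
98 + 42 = 140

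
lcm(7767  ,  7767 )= 7767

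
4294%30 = 4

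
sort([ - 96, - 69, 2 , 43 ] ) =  [ - 96,-69 , 2,43] 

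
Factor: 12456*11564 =2^5*3^2 * 7^2*59^1*173^1  =  144041184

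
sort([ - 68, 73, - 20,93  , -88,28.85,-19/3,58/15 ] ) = [ - 88 , - 68, - 20, -19/3, 58/15, 28.85, 73, 93 ]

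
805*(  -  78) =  - 62790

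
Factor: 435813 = 3^1*7^1*20753^1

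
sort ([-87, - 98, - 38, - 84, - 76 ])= [ - 98 , - 87,-84,  -  76,-38]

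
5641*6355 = 35848555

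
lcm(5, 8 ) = 40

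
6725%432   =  245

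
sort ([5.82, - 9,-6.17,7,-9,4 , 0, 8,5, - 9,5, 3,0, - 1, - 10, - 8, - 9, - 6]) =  [ - 10, - 9,-9, - 9, - 9, - 8, - 6.17, - 6, - 1,0 , 0,3,4,5,5,5.82,  7 , 8]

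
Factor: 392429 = 31^1*12659^1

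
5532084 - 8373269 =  - 2841185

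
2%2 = 0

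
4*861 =3444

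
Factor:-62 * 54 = -3348 = -2^2 * 3^3 * 31^1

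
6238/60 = 3119/30  =  103.97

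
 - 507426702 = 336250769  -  843677471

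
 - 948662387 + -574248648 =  - 1522911035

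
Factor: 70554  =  2^1*3^1*11^1*1069^1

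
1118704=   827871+290833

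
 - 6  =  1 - 7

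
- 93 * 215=-19995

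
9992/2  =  4996  =  4996.00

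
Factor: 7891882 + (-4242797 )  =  5^1*11^1*66347^1 = 3649085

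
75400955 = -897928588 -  - 973329543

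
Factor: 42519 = 3^1* 14173^1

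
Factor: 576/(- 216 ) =- 2^3*3^( -1) = - 8/3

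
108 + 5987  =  6095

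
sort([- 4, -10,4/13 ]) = [ - 10,-4,4/13 ]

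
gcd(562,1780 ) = 2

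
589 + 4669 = 5258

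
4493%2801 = 1692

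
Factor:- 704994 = - 2^1*3^1*117499^1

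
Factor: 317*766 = 2^1*317^1 * 383^1 = 242822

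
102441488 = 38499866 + 63941622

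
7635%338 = 199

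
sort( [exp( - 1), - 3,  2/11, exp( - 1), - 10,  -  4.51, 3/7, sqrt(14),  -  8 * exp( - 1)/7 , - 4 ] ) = [-10,-4.51,-4, - 3, - 8*exp( - 1) /7, 2/11  ,  exp(-1),exp( -1), 3/7, sqrt( 14) ]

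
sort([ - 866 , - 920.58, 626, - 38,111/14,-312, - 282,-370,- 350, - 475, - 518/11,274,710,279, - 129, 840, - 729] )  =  [ - 920.58,-866,  -  729, - 475 , -370, - 350, - 312, - 282 ,-129, - 518/11, - 38,111/14, 274,279,  626,710,840 ] 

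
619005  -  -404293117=404912122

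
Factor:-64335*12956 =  - 2^2*3^1*5^1*41^1*79^1 * 4289^1 = - 833524260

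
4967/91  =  4967/91 =54.58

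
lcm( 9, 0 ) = 0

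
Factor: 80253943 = 7^1 * 11^1*1042259^1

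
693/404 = 693/404 = 1.72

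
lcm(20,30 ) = 60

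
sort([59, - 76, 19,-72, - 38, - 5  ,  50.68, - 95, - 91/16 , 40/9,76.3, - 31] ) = [ - 95,-76, - 72,-38, - 31 ,- 91/16, - 5 , 40/9,19 , 50.68,59, 76.3]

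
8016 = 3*2672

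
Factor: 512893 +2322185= 2835078 = 2^1*3^1 *137^1 * 3449^1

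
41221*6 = 247326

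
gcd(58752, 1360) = 272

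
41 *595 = 24395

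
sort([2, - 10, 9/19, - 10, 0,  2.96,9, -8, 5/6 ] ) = [- 10 , - 10,- 8,  0 , 9/19 , 5/6, 2, 2.96 , 9 ] 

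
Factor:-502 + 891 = 389^1 = 389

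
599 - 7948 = - 7349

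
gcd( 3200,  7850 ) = 50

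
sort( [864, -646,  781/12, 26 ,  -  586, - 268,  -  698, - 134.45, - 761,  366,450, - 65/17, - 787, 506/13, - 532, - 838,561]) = [ - 838, - 787, - 761,-698, - 646, - 586, - 532 , - 268, - 134.45, - 65/17, 26, 506/13,781/12,366 , 450,561, 864 ] 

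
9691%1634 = 1521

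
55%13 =3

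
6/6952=3/3476  =  0.00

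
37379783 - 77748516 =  - 40368733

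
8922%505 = 337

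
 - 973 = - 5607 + 4634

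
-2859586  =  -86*33251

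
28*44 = 1232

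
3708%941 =885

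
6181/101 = 6181/101 = 61.20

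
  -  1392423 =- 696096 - 696327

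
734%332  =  70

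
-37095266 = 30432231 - 67527497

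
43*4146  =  178278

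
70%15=10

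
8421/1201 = 8421/1201  =  7.01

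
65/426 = 65/426 = 0.15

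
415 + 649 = 1064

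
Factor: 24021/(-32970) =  - 51/70 = - 2^ ( - 1) * 3^1*5^( -1)*7^( - 1 )*17^1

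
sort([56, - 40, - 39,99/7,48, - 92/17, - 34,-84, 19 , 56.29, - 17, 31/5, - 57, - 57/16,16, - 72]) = [ - 84, - 72,- 57, - 40, - 39, - 34, - 17,-92/17, - 57/16, 31/5, 99/7,  16, 19, 48,56,56.29 ]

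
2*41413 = 82826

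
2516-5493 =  - 2977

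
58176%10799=4181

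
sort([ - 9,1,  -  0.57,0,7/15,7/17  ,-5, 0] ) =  [ - 9,-5, -0.57,0,0, 7/17,7/15,1 ]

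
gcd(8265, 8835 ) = 285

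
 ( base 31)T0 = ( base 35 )PO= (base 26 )18f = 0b1110000011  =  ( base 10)899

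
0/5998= 0 = 0.00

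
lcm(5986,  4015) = 329230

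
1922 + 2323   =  4245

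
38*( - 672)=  - 25536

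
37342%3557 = 1772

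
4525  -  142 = 4383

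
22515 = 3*7505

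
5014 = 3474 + 1540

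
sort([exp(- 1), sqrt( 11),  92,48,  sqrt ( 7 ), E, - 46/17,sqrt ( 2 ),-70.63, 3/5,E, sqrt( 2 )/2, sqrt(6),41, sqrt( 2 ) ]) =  [-70.63, - 46/17, exp(-1 ), 3/5,sqrt( 2 ) /2, sqrt(2 ),  sqrt(2 ),  sqrt( 6),sqrt(7),E,  E,sqrt ( 11),41,48,92] 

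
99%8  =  3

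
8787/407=21+240/407  =  21.59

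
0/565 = 0 = 0.00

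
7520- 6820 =700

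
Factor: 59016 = 2^3*3^1*2459^1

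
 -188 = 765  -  953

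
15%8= 7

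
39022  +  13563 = 52585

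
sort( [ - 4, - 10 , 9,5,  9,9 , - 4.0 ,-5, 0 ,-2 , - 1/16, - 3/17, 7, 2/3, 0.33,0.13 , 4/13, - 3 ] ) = [ - 10, - 5, - 4,  -  4.0,-3, - 2, -3/17, - 1/16,0, 0.13,4/13,0.33, 2/3,5,  7,  9,9,9]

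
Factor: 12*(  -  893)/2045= -10716/2045 = -2^2*3^1 *5^( - 1 )*19^1*47^1*409^( - 1)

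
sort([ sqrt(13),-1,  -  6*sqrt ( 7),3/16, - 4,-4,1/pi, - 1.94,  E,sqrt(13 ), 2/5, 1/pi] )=[ - 6*sqrt(7), - 4, - 4, - 1.94, -1,3/16, 1/pi , 1/pi, 2/5 , E, sqrt ( 13), sqrt (13) ]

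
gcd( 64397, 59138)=1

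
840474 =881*954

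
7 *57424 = 401968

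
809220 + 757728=1566948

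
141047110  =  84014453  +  57032657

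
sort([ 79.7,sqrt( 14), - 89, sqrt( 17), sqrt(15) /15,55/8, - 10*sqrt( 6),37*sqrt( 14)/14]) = [ - 89, - 10 * sqrt ( 6) , sqrt(15)/15, sqrt(14 ), sqrt( 17),55/8,37*sqrt (14)/14,  79.7] 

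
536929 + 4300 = 541229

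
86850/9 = 9650 = 9650.00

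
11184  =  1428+9756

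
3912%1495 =922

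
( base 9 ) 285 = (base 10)239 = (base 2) 11101111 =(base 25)9e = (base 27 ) 8n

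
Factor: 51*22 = 1122 = 2^1 *3^1* 11^1 *17^1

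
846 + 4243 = 5089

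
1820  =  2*910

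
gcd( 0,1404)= 1404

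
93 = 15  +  78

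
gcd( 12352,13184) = 64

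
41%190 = 41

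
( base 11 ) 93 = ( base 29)3f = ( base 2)1100110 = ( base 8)146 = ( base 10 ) 102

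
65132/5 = 65132/5 = 13026.40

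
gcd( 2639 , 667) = 29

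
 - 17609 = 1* (-17609 ) 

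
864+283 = 1147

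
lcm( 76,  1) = 76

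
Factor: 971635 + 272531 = 1244166= 2^1*3^1*7^1*11^1*2693^1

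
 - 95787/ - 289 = 331 + 128/289= 331.44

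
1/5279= 1/5279 = 0.00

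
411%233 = 178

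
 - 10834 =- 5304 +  - 5530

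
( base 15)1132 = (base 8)7077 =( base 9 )5002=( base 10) 3647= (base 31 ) 3OK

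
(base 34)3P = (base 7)241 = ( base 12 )a7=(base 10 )127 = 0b1111111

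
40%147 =40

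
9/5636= 9/5636 = 0.00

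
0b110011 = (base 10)51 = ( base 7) 102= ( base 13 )3c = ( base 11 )47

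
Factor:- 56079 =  - 3^3*31^1*67^1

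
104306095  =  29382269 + 74923826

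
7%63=7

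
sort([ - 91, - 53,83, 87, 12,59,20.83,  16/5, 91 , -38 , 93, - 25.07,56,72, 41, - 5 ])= [ - 91 , - 53, - 38, - 25.07, - 5,16/5,12, 20.83,41, 56, 59,72,83, 87,  91, 93 ] 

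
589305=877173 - 287868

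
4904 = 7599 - 2695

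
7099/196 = 7099/196 = 36.22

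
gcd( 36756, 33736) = 4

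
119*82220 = 9784180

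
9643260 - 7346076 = 2297184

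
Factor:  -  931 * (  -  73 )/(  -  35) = -9709/5 = - 5^(  -  1)*7^1*19^1*73^1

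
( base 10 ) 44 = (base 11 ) 40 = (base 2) 101100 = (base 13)35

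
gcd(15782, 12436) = 2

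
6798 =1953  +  4845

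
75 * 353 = 26475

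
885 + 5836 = 6721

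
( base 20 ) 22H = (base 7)2333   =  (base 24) 1bh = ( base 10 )857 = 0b1101011001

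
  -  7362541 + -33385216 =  - 40747757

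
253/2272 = 253/2272 = 0.11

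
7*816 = 5712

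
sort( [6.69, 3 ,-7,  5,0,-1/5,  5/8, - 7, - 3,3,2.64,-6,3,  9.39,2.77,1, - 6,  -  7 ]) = [ - 7,- 7, - 7, -6, - 6, - 3, - 1/5, 0,5/8,1, 2.64, 2.77,3,3, 3,5,  6.69, 9.39 ] 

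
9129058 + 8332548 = 17461606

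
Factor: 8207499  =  3^1*239^1*11447^1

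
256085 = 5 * 51217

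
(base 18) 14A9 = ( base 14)2949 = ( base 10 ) 7317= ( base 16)1C95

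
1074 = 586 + 488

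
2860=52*55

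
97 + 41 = 138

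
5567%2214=1139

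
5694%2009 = 1676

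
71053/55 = 71053/55=1291.87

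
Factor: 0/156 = 0 = 0^1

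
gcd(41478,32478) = 6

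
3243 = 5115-1872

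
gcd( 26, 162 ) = 2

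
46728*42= 1962576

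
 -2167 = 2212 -4379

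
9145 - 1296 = 7849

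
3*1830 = 5490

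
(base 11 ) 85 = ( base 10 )93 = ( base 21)49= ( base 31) 30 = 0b1011101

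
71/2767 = 71/2767 = 0.03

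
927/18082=927/18082 = 0.05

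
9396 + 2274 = 11670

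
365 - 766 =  - 401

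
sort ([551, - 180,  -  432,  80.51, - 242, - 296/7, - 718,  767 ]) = [ - 718, - 432, - 242, - 180, - 296/7 , 80.51,551 , 767] 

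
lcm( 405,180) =1620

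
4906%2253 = 400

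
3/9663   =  1/3221 = 0.00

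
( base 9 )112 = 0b1011100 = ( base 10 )92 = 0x5c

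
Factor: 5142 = 2^1 *3^1* 857^1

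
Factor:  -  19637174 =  - 2^1*1877^1*5231^1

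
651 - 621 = 30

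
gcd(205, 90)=5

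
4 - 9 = -5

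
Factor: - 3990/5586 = - 5^1*7^(  -  1) = - 5/7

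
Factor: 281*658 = 2^1*7^1*47^1*281^1 = 184898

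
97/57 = 97/57 = 1.70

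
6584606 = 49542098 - 42957492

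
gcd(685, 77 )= 1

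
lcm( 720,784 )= 35280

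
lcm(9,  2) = 18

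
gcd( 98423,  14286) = 1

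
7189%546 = 91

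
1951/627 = 3 + 70/627 = 3.11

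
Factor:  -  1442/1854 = -3^( - 2)*7^1=-7/9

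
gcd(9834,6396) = 6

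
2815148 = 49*57452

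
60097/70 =858 + 37/70 = 858.53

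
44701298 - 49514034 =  - 4812736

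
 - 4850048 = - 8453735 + 3603687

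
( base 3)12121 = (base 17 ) 8f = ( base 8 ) 227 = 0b10010111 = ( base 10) 151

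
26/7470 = 13/3735 = 0.00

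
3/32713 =3/32713 = 0.00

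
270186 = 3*90062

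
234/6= 39  =  39.00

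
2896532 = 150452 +2746080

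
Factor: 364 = 2^2*7^1*13^1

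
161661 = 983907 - 822246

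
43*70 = 3010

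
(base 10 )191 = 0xBF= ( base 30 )6b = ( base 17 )B4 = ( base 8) 277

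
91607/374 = 244+351/374 =244.94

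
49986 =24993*2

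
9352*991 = 9267832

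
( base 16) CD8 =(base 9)4453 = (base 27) 4DL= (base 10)3288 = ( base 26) 4MC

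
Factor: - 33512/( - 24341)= 2^3*59^1*71^1*101^( - 1)*241^( - 1)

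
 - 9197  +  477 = -8720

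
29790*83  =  2472570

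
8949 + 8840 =17789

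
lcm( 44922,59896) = 179688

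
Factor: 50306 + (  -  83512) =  - 33206 = -2^1*16603^1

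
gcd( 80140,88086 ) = 2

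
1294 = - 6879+8173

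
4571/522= 4571/522 = 8.76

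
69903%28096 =13711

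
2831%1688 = 1143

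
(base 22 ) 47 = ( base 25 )3K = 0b1011111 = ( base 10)95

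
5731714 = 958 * 5983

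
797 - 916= - 119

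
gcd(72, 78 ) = 6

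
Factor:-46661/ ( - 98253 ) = 3^(-4) *29^1*1213^(-1) *1609^1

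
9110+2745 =11855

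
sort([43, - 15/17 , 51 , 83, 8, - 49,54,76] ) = [ - 49, - 15/17,8,43,51,54,76,83]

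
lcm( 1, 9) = 9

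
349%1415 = 349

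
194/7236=97/3618  =  0.03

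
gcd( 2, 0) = 2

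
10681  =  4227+6454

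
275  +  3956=4231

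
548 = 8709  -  8161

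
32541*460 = 14968860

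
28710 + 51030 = 79740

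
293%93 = 14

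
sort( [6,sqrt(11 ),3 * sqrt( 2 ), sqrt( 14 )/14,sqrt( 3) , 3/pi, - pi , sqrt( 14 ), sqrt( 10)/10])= [ - pi,  sqrt(14)/14, sqrt(10 )/10, 3/pi, sqrt( 3),sqrt( 11 ),sqrt( 14 ), 3 * sqrt( 2), 6]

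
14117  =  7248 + 6869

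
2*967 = 1934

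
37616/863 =43 + 507/863 = 43.59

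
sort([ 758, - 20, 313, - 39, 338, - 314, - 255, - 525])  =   [ -525,-314, - 255, - 39, - 20, 313, 338, 758]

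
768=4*192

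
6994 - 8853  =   - 1859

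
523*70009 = 36614707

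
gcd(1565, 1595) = 5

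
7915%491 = 59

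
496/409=496/409 = 1.21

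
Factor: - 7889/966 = -49/6 = - 2^( - 1)*3^( - 1)*7^2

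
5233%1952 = 1329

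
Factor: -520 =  - 2^3 * 5^1 *13^1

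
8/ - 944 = -1+117/118 = - 0.01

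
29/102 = 29/102 = 0.28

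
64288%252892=64288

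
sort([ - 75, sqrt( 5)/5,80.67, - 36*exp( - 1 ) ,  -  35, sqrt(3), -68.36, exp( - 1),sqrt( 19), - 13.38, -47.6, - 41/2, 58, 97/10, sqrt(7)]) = [-75, - 68.36, - 47.6, - 35, - 41/2, - 13.38, - 36 *exp( - 1), exp( - 1),sqrt(5 ) /5, sqrt ( 3) , sqrt( 7) , sqrt( 19), 97/10 , 58, 80.67]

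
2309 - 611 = 1698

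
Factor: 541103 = 191^1*2833^1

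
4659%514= 33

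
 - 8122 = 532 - 8654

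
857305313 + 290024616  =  1147329929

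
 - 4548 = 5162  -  9710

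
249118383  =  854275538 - 605157155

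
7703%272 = 87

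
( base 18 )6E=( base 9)145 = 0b1111010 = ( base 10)122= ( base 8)172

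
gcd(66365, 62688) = 1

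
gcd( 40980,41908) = 4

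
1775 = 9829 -8054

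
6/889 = 6/889 = 0.01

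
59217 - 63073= - 3856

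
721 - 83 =638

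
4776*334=1595184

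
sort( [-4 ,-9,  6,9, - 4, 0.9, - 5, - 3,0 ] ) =[ -9,-5, - 4, - 4, - 3,0,0.9, 6, 9] 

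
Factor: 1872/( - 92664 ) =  - 2/99 = - 2^1*3^( - 2 ) *11^ ( - 1) 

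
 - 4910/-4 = 2455/2 = 1227.50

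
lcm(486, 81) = 486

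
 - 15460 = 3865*( - 4) 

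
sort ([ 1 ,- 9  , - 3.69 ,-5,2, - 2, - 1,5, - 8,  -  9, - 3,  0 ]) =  [-9, - 9,-8, - 5, - 3.69,  -  3, - 2 , - 1,0,1, 2,5] 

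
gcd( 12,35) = 1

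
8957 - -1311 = 10268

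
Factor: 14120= 2^3*5^1*353^1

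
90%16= 10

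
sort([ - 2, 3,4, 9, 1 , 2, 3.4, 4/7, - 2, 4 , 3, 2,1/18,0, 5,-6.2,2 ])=[ - 6.2 , - 2, - 2, 0, 1/18, 4/7, 1, 2,2,2, 3, 3,3.4,4, 4, 5, 9 ] 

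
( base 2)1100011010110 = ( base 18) 11b4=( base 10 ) 6358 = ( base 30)71S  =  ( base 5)200413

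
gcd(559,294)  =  1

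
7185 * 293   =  2105205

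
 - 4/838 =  - 1 + 417/419 = - 0.00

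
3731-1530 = 2201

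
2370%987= 396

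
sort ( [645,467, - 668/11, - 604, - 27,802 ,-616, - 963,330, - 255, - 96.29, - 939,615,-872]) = [ - 963, - 939,- 872, - 616, - 604,  -  255, - 96.29, - 668/11, - 27,330, 467,615, 645,  802]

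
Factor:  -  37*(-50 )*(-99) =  - 2^1*3^2*5^2*11^1*37^1 = - 183150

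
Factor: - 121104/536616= - 58/257 = -  2^1*29^1*257^ ( - 1)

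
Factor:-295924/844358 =-2^1 * 167^1*953^( - 1) =- 334/953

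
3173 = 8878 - 5705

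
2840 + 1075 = 3915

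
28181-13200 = 14981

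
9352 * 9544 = 89255488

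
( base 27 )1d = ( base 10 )40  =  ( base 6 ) 104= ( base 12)34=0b101000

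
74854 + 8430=83284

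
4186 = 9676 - 5490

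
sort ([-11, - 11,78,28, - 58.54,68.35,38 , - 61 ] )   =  [ - 61 , - 58.54, - 11, - 11,28, 38,68.35, 78 ] 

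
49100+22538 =71638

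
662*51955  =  34394210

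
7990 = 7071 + 919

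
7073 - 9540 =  - 2467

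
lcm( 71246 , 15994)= 783706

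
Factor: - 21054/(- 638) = 3^1*11^1 = 33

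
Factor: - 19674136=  - 2^3 * 367^1*6701^1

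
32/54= 16/27 = 0.59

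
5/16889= 5/16889 = 0.00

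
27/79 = 27/79 = 0.34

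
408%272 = 136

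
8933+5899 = 14832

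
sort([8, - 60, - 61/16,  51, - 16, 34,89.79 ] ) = [ - 60, - 16,-61/16, 8, 34, 51,89.79]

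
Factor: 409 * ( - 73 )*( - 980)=2^2*5^1*7^2*73^1*409^1 = 29259860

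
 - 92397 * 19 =-1755543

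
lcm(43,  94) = 4042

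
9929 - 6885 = 3044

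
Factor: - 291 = -3^1 * 97^1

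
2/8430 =1/4215  =  0.00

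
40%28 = 12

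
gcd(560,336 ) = 112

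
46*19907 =915722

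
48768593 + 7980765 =56749358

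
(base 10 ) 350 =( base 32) AU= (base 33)ak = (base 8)536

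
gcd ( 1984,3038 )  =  62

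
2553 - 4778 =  - 2225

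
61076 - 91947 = -30871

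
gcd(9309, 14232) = 3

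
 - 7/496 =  - 1 + 489/496= - 0.01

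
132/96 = 11/8 = 1.38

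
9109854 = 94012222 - 84902368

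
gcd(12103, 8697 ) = 13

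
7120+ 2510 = 9630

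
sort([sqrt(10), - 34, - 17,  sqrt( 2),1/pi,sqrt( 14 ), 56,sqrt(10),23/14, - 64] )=[ -64, - 34, - 17,  1/pi, sqrt(2), 23/14,  sqrt(10 )  ,  sqrt( 10 ), sqrt(14), 56] 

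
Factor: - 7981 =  - 23^1*347^1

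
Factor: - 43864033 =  - 719^1*61007^1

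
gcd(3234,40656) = 462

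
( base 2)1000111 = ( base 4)1013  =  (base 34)23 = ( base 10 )71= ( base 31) 29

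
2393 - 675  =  1718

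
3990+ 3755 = 7745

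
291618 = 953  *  306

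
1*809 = 809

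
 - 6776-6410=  - 13186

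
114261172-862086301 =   -  747825129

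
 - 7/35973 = - 1 + 5138/5139 = -0.00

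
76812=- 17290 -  - 94102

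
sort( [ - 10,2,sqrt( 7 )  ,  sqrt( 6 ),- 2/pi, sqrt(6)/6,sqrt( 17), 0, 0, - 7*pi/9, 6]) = [ - 10, - 7*pi/9, - 2/pi  ,  0, 0,  sqrt( 6)/6,2,sqrt( 6 ), sqrt( 7),  sqrt(17 )  ,  6 ]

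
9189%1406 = 753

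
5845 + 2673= 8518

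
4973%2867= 2106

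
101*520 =52520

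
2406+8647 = 11053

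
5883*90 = 529470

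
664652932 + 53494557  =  718147489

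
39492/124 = 9873/31 =318.48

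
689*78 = 53742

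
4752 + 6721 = 11473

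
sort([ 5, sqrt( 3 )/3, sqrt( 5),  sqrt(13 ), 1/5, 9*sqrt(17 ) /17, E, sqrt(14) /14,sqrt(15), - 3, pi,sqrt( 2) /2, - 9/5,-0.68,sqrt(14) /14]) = [ - 3,  -  9/5, - 0.68 , 1/5, sqrt(14 ) /14, sqrt (14 )/14, sqrt(3 ) /3, sqrt( 2 ) /2,9*sqrt(17) /17,sqrt( 5 ), E,  pi, sqrt(13),sqrt(15), 5 ]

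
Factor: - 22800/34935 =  - 2^4*5^1*17^( - 1) *19^1* 137^ ( - 1 ) = - 1520/2329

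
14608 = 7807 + 6801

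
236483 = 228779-  -  7704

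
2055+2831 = 4886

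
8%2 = 0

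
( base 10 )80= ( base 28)2O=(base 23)3B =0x50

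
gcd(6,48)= 6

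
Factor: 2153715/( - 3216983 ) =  - 3^1* 5^1 * 7^( - 1)*11^( - 1)*41^(-1 )*67^1 *1019^(-1)*2143^1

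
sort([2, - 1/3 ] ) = [ - 1/3 , 2]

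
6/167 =6/167  =  0.04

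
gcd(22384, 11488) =16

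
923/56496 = 923/56496 = 0.02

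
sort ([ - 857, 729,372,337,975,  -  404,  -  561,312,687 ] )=[ - 857,-561, -404, 312, 337, 372,687, 729,975]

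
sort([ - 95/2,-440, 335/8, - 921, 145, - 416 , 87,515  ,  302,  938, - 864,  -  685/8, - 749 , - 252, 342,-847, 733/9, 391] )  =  [ - 921,  -  864, - 847, - 749, - 440, - 416,  -  252,-685/8, - 95/2, 335/8, 733/9, 87,  145,302,342, 391, 515, 938] 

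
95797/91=1052 + 5/7 = 1052.71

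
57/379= 57/379 = 0.15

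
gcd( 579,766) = 1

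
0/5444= 0 = 0.00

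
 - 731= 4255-4986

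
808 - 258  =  550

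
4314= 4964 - 650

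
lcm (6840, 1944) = 184680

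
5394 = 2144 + 3250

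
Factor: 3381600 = 2^5*3^1*5^2*1409^1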